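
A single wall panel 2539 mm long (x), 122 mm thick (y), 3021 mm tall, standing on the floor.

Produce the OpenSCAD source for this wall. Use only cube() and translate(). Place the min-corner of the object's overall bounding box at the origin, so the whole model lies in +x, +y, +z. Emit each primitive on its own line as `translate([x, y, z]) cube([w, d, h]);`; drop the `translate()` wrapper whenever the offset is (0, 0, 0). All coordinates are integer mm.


cube([2539, 122, 3021]);


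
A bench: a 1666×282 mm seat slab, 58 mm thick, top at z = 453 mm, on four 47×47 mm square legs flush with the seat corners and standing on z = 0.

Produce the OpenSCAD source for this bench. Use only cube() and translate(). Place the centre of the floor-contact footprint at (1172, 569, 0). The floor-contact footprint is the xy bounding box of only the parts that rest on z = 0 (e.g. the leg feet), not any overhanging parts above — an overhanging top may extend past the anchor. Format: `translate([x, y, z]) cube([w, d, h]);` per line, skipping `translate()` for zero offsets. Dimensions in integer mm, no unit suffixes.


// leg_h = 453 − 58 = 395
translate([339, 428, 395]) cube([1666, 282, 58]);
translate([339, 428, 0]) cube([47, 47, 395]);
translate([339, 663, 0]) cube([47, 47, 395]);
translate([1958, 428, 0]) cube([47, 47, 395]);
translate([1958, 663, 0]) cube([47, 47, 395]);


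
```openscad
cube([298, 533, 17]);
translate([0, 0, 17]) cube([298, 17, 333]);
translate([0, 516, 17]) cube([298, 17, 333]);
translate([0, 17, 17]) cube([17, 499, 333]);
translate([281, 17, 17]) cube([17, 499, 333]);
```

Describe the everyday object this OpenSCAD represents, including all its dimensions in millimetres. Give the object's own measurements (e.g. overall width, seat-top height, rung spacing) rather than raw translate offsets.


An open-topped rectangular box: outside dimensions 298×533×350 mm, with a uniform wall and base thickness of 17 mm. The base is a full 298×533 slab on the floor; four walls sit on top of the base. The front and back walls (the −y and +y sides) span the full width; the two side walls fit between them.


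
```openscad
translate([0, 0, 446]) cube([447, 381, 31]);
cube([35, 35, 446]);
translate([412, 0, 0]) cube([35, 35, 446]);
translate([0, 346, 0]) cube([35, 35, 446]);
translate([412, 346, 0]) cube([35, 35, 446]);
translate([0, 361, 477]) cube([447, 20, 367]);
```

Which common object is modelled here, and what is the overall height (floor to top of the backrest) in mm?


A chair. The overall height is 844 mm.

A slab on four corner posts with a tall panel at the back — a chair. The seat slab sits at z = 446 with thickness 31, and the 367 mm backrest starts at the seat top, so the overall height is 446 + 31 + 367 = 844 mm.


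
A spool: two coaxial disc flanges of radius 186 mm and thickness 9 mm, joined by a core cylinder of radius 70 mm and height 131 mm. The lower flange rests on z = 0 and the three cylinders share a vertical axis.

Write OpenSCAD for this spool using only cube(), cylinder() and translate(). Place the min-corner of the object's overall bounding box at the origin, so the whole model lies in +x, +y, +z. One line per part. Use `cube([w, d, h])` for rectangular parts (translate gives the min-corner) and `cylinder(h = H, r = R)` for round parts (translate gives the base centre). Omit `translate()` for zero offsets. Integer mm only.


translate([186, 186, 0]) cylinder(h = 9, r = 186);
translate([186, 186, 9]) cylinder(h = 131, r = 70);
translate([186, 186, 140]) cylinder(h = 9, r = 186);


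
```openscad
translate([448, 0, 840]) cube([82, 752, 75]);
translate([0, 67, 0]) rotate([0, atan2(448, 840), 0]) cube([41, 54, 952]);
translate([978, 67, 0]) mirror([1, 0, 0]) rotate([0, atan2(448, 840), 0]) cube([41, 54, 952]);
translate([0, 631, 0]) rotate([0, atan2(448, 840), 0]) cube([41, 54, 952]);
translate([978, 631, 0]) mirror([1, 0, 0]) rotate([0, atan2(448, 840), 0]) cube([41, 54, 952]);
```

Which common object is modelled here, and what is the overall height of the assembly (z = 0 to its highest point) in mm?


A sawhorse. The overall height is 915 mm.

A beam across two mirrored pairs of raked legs — a sawhorse. The beam's underside is at z = 840 (matching the legs' vertical rise in atan2(448, 840)) and the beam is 75 mm tall, so its top is at 840 + 75 = 915 mm. The raked legs top out at the beam's underside, so that is the highest point.


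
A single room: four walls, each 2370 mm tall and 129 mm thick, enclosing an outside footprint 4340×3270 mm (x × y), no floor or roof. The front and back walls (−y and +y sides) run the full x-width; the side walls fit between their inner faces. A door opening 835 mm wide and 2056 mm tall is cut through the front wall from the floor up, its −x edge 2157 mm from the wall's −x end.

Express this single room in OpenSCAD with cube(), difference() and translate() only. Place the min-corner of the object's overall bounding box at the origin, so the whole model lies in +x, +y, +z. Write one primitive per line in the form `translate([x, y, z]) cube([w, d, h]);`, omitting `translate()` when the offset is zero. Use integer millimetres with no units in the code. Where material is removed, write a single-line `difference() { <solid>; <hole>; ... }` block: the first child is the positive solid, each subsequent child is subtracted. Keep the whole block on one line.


difference() { cube([4340, 129, 2370]); translate([2157, 0, 0]) cube([835, 129, 2056]); }
translate([0, 3141, 0]) cube([4340, 129, 2370]);
translate([0, 129, 0]) cube([129, 3012, 2370]);
translate([4211, 129, 0]) cube([129, 3012, 2370]);


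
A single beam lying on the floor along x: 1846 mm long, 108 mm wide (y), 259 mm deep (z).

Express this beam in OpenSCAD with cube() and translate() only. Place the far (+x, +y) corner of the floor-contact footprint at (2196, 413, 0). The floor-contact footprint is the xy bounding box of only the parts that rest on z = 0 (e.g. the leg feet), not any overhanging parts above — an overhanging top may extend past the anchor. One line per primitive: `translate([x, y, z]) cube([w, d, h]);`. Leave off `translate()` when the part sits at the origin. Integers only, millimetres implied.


translate([350, 305, 0]) cube([1846, 108, 259]);


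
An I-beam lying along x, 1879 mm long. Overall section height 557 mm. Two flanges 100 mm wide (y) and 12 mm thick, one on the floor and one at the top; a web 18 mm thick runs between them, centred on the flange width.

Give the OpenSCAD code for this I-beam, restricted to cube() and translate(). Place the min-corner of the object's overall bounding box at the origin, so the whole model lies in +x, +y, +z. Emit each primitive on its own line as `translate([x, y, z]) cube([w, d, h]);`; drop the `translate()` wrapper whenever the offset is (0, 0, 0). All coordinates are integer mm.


cube([1879, 100, 12]);
translate([0, 41, 12]) cube([1879, 18, 533]);
translate([0, 0, 545]) cube([1879, 100, 12]);


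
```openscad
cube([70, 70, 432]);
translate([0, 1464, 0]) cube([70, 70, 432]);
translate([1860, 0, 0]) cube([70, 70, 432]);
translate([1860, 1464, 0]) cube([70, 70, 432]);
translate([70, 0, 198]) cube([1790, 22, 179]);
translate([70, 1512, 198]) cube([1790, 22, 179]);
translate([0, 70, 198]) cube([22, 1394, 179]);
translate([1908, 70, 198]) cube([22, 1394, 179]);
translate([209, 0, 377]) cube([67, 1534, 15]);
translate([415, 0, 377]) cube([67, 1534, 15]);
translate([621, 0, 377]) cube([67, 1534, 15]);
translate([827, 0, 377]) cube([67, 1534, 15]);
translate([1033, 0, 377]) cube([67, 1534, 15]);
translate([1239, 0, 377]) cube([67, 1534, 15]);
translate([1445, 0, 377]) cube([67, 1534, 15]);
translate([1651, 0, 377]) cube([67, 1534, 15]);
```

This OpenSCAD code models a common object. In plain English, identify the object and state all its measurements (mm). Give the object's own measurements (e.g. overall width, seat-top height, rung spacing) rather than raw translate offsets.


A bed frame 1930 mm long (x) by 1534 mm wide (y). Four 70×70 mm corner posts, 432 mm tall, at the corners of the footprint. Four rails of 22 mm thickness and 179 mm height run between adjacent posts with their undersides at z = 198 mm, their outer faces flush with the outside of the frame (the two x-running rails run between the posts' inner faces; the two y-running rails run between the posts' inner faces). 8 slats, each 67 mm wide (x) and 15 mm thick, lie across the top of the two x-running rails, running the full 1534 mm width of the frame in y; along x they sit between the end posts with a 139 mm gap after the −x posts and between neighbouring slats, leaving 142 mm before the +x posts.


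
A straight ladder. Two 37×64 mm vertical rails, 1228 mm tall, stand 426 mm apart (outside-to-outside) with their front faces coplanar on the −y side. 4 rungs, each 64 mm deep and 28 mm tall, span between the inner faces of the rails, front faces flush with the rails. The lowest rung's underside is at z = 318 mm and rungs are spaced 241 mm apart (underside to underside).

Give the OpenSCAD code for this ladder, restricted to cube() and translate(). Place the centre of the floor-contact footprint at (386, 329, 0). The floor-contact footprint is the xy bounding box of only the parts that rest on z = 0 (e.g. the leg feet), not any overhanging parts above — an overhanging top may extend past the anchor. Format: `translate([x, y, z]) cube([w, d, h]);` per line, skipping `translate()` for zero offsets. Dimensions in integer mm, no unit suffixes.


// rung span = 426 - 2*37 = 352
// rung[k] z = 318 + k*241
translate([173, 297, 0]) cube([37, 64, 1228]);
translate([562, 297, 0]) cube([37, 64, 1228]);
translate([210, 297, 318]) cube([352, 64, 28]);
translate([210, 297, 559]) cube([352, 64, 28]);
translate([210, 297, 800]) cube([352, 64, 28]);
translate([210, 297, 1041]) cube([352, 64, 28]);


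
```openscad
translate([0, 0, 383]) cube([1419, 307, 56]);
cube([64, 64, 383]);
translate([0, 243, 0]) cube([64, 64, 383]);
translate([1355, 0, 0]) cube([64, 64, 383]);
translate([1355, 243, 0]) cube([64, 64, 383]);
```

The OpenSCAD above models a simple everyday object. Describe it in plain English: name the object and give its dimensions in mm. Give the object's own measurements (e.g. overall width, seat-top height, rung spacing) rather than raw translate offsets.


A bench: a 1419×307 mm seat slab, 56 mm thick, top at z = 439 mm, on four 64×64 mm square legs flush with the seat corners and standing on z = 0.


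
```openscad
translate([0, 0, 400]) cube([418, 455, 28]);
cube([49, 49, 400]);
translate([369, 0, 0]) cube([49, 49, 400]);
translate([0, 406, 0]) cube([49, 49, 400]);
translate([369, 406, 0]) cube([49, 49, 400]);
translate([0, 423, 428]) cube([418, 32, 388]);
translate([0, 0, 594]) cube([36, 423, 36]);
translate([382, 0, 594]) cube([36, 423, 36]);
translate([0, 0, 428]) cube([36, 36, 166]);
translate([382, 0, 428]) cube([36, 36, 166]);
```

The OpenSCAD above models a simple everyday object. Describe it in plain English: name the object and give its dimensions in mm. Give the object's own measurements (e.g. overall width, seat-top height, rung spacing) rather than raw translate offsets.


A chair. The seat is a 418×455×28 mm slab with its top at z = 428 mm, on four 49×49 mm corner legs (flush with the seat edges, standing on z = 0). A flat backrest 32 mm thick, 388 mm tall, spans the full seat width and rises from the seat top along its +y edge, rear face flush with the rear of the seat. Two armrests of 36×36 mm section run along each side from the seat's front edge to the front of the backrest, top faces 202 mm above the seat top and outer faces flush with the seat's x-edges; a 36×36 mm post under the front of each armrest stands on the seat at the front corner.


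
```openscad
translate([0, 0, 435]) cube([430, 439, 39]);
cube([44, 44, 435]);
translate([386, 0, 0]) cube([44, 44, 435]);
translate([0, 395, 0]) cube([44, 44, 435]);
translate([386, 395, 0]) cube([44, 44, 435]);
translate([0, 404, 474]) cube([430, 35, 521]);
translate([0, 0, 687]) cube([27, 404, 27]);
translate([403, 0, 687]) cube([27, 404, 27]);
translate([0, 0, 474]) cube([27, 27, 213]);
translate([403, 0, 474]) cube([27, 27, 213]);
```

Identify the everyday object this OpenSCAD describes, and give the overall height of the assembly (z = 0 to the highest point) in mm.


A chair. The overall height is 995 mm.

A slab on four corner posts with a tall panel at the back — a chair. The seat slab sits at z = 435 with thickness 39, and the 521 mm backrest starts at the seat top, so the overall height is 435 + 39 + 521 = 995 mm.


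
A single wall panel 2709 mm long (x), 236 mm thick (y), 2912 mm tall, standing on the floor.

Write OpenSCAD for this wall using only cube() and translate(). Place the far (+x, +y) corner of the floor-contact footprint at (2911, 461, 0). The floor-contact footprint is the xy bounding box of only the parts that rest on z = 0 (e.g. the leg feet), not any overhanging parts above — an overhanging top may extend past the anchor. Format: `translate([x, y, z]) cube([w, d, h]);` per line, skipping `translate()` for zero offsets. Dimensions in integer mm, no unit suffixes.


translate([202, 225, 0]) cube([2709, 236, 2912]);


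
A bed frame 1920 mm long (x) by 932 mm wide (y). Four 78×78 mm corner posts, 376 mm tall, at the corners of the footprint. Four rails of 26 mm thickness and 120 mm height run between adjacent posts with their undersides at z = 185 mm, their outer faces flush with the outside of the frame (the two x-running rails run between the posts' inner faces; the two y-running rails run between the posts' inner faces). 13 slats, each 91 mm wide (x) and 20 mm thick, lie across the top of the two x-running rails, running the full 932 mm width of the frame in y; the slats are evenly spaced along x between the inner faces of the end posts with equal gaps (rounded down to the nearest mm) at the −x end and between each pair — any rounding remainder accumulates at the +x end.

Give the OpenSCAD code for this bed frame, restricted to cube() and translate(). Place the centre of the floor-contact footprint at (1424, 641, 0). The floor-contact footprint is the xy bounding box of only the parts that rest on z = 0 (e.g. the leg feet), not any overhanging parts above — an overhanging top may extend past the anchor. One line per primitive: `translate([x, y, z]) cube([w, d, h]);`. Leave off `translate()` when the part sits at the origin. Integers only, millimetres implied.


// slat z = rail_z + rail_h = 185 + 120 = 305
// slat gap = ⌊(1764 − 13·91) / 14⌋ = 41
translate([464, 175, 0]) cube([78, 78, 376]);
translate([464, 1029, 0]) cube([78, 78, 376]);
translate([2306, 175, 0]) cube([78, 78, 376]);
translate([2306, 1029, 0]) cube([78, 78, 376]);
translate([542, 175, 185]) cube([1764, 26, 120]);
translate([542, 1081, 185]) cube([1764, 26, 120]);
translate([464, 253, 185]) cube([26, 776, 120]);
translate([2358, 253, 185]) cube([26, 776, 120]);
translate([583, 175, 305]) cube([91, 932, 20]);
translate([715, 175, 305]) cube([91, 932, 20]);
translate([847, 175, 305]) cube([91, 932, 20]);
translate([979, 175, 305]) cube([91, 932, 20]);
translate([1111, 175, 305]) cube([91, 932, 20]);
translate([1243, 175, 305]) cube([91, 932, 20]);
translate([1375, 175, 305]) cube([91, 932, 20]);
translate([1507, 175, 305]) cube([91, 932, 20]);
translate([1639, 175, 305]) cube([91, 932, 20]);
translate([1771, 175, 305]) cube([91, 932, 20]);
translate([1903, 175, 305]) cube([91, 932, 20]);
translate([2035, 175, 305]) cube([91, 932, 20]);
translate([2167, 175, 305]) cube([91, 932, 20]);


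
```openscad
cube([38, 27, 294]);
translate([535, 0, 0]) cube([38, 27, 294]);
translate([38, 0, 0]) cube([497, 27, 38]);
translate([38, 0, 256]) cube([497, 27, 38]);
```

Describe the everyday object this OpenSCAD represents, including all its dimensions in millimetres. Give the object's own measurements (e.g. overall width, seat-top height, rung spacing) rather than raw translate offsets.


A rectangular picture frame lying in the x–z plane (depth along y). The opening is 497 mm wide (x) by 218 mm tall (z), surrounded by a border 38 mm wide on all four sides. The frame is 27 mm deep and is made of two full-height vertical stiles with two horizontal rails fitted between them.


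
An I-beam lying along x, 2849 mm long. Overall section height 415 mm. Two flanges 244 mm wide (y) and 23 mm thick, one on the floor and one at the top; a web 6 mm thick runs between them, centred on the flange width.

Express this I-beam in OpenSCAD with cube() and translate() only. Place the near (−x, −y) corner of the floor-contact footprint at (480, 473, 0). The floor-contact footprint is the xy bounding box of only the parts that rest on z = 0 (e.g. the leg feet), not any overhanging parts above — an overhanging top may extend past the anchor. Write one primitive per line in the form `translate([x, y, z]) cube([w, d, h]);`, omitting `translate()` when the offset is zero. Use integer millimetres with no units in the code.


translate([480, 473, 0]) cube([2849, 244, 23]);
translate([480, 592, 23]) cube([2849, 6, 369]);
translate([480, 473, 392]) cube([2849, 244, 23]);


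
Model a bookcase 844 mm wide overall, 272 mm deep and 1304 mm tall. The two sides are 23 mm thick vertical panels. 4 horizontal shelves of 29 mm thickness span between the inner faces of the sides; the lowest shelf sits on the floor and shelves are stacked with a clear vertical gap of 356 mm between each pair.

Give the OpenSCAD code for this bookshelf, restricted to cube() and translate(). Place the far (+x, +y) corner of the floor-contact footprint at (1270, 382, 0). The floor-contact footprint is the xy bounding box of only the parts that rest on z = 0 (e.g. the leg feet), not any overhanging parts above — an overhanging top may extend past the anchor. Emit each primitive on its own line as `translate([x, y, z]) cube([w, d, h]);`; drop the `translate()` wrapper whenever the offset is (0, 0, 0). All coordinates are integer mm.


translate([426, 110, 0]) cube([23, 272, 1304]);
translate([1247, 110, 0]) cube([23, 272, 1304]);
translate([449, 110, 0]) cube([798, 272, 29]);
translate([449, 110, 385]) cube([798, 272, 29]);
translate([449, 110, 770]) cube([798, 272, 29]);
translate([449, 110, 1155]) cube([798, 272, 29]);


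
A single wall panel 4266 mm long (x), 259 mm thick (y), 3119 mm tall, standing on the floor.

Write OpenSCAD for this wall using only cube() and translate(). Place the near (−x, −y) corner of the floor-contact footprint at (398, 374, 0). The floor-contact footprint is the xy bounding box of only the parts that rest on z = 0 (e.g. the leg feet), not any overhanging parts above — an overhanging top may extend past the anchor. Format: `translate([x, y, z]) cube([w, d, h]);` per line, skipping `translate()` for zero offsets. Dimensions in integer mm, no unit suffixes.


translate([398, 374, 0]) cube([4266, 259, 3119]);


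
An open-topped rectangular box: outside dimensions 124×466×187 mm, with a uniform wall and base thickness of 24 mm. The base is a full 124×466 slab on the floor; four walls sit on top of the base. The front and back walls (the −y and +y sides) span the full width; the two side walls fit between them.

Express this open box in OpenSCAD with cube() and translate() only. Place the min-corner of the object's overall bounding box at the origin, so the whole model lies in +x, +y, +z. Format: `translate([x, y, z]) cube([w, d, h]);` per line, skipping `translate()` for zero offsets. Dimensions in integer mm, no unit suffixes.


cube([124, 466, 24]);
translate([0, 0, 24]) cube([124, 24, 163]);
translate([0, 442, 24]) cube([124, 24, 163]);
translate([0, 24, 24]) cube([24, 418, 163]);
translate([100, 24, 24]) cube([24, 418, 163]);


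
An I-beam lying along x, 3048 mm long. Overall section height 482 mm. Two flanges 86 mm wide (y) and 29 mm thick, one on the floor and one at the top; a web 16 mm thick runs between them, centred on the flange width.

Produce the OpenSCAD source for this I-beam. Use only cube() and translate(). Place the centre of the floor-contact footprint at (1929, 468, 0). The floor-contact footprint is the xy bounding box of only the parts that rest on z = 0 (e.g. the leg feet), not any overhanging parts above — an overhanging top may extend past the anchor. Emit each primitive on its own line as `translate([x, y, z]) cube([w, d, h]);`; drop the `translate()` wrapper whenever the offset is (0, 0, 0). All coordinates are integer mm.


translate([405, 425, 0]) cube([3048, 86, 29]);
translate([405, 460, 29]) cube([3048, 16, 424]);
translate([405, 425, 453]) cube([3048, 86, 29]);


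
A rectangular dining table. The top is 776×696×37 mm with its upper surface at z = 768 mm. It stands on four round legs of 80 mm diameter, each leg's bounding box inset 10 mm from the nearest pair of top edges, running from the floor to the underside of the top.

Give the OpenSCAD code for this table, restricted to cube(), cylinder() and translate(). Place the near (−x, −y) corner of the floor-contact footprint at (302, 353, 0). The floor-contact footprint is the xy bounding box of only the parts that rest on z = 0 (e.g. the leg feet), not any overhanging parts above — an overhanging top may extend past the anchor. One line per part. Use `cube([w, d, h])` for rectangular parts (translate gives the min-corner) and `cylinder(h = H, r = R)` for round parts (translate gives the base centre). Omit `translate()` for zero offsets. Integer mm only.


translate([292, 343, 731]) cube([776, 696, 37]);
translate([342, 393, 0]) cylinder(h = 731, r = 40);
translate([1018, 393, 0]) cylinder(h = 731, r = 40);
translate([342, 989, 0]) cylinder(h = 731, r = 40);
translate([1018, 989, 0]) cylinder(h = 731, r = 40);


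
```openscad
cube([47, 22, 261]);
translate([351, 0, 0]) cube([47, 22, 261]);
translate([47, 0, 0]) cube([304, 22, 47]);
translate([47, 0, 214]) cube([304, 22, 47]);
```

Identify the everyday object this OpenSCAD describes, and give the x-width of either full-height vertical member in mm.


A picture frame. The border width is 47 mm.

Four thin pieces enclosing a rectangular opening — a picture frame. The two full-height stiles are 261 mm tall; the top rail sits at z = 214 and is 47 mm tall, so the border above the opening is 261 − 214 = 47 mm, matching the stile x-width.


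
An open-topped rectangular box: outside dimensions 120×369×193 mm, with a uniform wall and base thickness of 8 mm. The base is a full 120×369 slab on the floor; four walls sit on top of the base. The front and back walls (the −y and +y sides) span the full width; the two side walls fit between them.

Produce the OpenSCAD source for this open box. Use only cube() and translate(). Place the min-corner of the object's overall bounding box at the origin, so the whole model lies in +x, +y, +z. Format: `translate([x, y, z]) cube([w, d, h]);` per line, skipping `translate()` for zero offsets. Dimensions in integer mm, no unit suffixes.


cube([120, 369, 8]);
translate([0, 0, 8]) cube([120, 8, 185]);
translate([0, 361, 8]) cube([120, 8, 185]);
translate([0, 8, 8]) cube([8, 353, 185]);
translate([112, 8, 8]) cube([8, 353, 185]);


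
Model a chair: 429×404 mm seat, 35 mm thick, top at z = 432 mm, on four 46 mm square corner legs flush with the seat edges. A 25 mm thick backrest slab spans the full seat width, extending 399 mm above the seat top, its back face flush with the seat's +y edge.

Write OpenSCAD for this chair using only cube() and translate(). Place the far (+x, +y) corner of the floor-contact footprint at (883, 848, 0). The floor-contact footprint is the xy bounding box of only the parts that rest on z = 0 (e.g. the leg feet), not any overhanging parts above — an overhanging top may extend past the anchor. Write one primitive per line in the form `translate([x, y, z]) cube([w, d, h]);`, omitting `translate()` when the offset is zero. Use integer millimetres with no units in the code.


translate([454, 444, 397]) cube([429, 404, 35]);
translate([454, 444, 0]) cube([46, 46, 397]);
translate([837, 444, 0]) cube([46, 46, 397]);
translate([454, 802, 0]) cube([46, 46, 397]);
translate([837, 802, 0]) cube([46, 46, 397]);
translate([454, 823, 432]) cube([429, 25, 399]);


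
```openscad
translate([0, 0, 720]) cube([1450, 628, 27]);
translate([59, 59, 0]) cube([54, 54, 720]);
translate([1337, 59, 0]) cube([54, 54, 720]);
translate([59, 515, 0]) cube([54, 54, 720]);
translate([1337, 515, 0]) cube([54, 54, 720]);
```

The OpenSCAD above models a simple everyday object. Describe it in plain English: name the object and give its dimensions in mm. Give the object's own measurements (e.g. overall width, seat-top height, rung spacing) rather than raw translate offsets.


A table: top 1450 mm (x) × 628 mm (y), 27 mm thick, upper face at z = 747 mm, on four 54×54 mm square legs, each inset 59 mm from the nearest pair of top edges from z = 0 to the bottom of the top.


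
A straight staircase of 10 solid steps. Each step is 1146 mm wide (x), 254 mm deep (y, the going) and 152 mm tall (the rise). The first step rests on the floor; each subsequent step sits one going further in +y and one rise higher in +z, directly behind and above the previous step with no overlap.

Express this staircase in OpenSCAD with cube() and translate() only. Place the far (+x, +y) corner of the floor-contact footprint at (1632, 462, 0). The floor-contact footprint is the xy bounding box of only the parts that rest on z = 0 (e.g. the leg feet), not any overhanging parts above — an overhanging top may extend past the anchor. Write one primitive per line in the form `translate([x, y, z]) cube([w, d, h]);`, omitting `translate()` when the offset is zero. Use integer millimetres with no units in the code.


translate([486, 208, 0]) cube([1146, 254, 152]);
translate([486, 462, 152]) cube([1146, 254, 152]);
translate([486, 716, 304]) cube([1146, 254, 152]);
translate([486, 970, 456]) cube([1146, 254, 152]);
translate([486, 1224, 608]) cube([1146, 254, 152]);
translate([486, 1478, 760]) cube([1146, 254, 152]);
translate([486, 1732, 912]) cube([1146, 254, 152]);
translate([486, 1986, 1064]) cube([1146, 254, 152]);
translate([486, 2240, 1216]) cube([1146, 254, 152]);
translate([486, 2494, 1368]) cube([1146, 254, 152]);


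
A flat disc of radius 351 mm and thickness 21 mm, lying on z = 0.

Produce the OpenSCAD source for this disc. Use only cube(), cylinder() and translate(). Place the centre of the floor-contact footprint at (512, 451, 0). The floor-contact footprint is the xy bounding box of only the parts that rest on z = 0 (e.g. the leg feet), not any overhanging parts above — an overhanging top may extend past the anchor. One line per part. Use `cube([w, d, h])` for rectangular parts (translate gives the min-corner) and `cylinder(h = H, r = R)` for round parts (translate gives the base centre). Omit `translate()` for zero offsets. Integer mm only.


translate([512, 451, 0]) cylinder(h = 21, r = 351);


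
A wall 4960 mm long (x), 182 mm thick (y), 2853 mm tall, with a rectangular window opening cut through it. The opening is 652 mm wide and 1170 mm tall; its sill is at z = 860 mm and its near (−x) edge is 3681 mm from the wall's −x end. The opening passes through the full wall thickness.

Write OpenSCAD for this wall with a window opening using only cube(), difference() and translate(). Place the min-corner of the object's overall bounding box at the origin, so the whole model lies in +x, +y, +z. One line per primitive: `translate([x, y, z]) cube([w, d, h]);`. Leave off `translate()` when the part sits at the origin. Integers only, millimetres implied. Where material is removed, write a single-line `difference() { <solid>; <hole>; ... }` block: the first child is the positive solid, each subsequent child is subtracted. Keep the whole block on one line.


difference() { cube([4960, 182, 2853]); translate([3681, 0, 860]) cube([652, 182, 1170]); }


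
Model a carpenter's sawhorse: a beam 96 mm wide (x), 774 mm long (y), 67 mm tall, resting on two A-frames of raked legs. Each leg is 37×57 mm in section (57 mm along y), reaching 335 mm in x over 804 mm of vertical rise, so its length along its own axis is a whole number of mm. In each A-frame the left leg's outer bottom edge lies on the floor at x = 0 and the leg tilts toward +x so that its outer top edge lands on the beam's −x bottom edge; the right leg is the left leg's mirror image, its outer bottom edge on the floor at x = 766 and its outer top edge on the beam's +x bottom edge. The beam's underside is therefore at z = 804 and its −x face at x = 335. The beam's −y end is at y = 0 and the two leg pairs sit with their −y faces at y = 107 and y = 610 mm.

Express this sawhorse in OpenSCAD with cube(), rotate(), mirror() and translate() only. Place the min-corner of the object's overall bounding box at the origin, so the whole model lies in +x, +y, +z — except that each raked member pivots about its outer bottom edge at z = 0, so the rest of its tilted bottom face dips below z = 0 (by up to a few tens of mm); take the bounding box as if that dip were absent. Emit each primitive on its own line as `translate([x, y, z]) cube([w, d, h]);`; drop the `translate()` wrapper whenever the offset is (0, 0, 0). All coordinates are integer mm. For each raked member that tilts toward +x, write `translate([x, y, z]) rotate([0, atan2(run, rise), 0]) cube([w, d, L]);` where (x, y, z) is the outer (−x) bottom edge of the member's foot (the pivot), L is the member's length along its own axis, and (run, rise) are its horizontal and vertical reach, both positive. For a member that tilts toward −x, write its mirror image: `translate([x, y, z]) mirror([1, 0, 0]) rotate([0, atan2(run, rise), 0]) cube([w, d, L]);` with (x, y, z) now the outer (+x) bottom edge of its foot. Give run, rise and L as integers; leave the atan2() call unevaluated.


translate([335, 0, 804]) cube([96, 774, 67]);
translate([0, 107, 0]) rotate([0, atan2(335, 804), 0]) cube([37, 57, 871]);
translate([766, 107, 0]) mirror([1, 0, 0]) rotate([0, atan2(335, 804), 0]) cube([37, 57, 871]);
translate([0, 610, 0]) rotate([0, atan2(335, 804), 0]) cube([37, 57, 871]);
translate([766, 610, 0]) mirror([1, 0, 0]) rotate([0, atan2(335, 804), 0]) cube([37, 57, 871]);


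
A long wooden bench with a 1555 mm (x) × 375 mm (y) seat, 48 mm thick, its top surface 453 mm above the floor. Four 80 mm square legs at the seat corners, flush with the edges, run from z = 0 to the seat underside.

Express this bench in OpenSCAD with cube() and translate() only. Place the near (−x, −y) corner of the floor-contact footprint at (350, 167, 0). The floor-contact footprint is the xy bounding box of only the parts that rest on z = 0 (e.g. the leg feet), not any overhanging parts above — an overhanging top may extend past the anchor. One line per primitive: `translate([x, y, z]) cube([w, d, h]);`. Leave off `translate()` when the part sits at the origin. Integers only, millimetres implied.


translate([350, 167, 405]) cube([1555, 375, 48]);
translate([350, 167, 0]) cube([80, 80, 405]);
translate([350, 462, 0]) cube([80, 80, 405]);
translate([1825, 167, 0]) cube([80, 80, 405]);
translate([1825, 462, 0]) cube([80, 80, 405]);


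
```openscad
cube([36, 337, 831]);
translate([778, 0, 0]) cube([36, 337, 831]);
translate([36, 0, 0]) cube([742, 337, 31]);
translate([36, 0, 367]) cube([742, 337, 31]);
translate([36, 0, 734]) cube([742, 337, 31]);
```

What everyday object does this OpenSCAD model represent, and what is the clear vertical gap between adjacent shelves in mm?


A bookshelf. The clear shelf gap is 336 mm.

Two tall side panels with 3 horizontal boards between them — a bookshelf. The first two shelf undersides are at z = 0 and z = 367; with shelf thickness 31, the clear gap is 367 − 0 − 31 = 336 mm.


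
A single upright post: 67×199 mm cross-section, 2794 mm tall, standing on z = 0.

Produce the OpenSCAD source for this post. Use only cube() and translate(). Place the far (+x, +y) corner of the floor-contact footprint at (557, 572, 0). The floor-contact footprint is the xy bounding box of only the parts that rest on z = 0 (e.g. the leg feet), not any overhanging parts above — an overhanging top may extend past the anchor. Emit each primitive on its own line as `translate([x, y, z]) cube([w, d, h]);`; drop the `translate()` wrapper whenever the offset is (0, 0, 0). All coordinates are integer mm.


translate([490, 373, 0]) cube([67, 199, 2794]);


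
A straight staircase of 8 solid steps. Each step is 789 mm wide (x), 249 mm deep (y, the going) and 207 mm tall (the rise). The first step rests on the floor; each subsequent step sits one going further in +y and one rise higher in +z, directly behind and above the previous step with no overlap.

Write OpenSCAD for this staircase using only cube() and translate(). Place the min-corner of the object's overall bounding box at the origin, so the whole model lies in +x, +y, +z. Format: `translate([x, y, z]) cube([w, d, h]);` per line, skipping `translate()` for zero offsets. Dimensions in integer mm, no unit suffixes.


cube([789, 249, 207]);
translate([0, 249, 207]) cube([789, 249, 207]);
translate([0, 498, 414]) cube([789, 249, 207]);
translate([0, 747, 621]) cube([789, 249, 207]);
translate([0, 996, 828]) cube([789, 249, 207]);
translate([0, 1245, 1035]) cube([789, 249, 207]);
translate([0, 1494, 1242]) cube([789, 249, 207]);
translate([0, 1743, 1449]) cube([789, 249, 207]);


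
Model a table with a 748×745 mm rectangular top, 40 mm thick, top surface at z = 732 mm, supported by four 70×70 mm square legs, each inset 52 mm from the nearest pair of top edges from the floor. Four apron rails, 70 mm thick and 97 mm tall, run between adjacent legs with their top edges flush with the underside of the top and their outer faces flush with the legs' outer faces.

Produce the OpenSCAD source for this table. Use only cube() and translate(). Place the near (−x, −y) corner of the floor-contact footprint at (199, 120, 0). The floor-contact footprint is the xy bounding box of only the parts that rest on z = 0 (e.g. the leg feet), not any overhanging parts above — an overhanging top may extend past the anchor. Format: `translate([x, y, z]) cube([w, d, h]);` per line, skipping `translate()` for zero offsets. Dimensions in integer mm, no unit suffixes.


translate([147, 68, 692]) cube([748, 745, 40]);
translate([199, 120, 0]) cube([70, 70, 692]);
translate([773, 120, 0]) cube([70, 70, 692]);
translate([199, 691, 0]) cube([70, 70, 692]);
translate([773, 691, 0]) cube([70, 70, 692]);
translate([269, 120, 595]) cube([504, 70, 97]);
translate([269, 691, 595]) cube([504, 70, 97]);
translate([199, 190, 595]) cube([70, 501, 97]);
translate([773, 190, 595]) cube([70, 501, 97]);


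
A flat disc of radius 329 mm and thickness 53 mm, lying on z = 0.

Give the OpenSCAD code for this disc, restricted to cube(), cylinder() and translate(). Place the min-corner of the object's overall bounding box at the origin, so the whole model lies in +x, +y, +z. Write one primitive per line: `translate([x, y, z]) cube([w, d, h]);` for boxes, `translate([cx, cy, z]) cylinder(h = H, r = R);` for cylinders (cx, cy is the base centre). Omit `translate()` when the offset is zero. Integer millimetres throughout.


translate([329, 329, 0]) cylinder(h = 53, r = 329);


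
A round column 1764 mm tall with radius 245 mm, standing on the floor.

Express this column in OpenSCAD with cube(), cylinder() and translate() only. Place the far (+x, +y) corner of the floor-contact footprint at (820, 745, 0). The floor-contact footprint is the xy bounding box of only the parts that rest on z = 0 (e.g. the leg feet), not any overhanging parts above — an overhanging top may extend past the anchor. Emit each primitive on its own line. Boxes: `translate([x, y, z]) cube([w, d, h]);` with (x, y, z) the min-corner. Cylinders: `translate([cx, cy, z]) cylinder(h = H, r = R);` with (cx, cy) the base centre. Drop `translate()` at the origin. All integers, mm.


translate([575, 500, 0]) cylinder(h = 1764, r = 245);


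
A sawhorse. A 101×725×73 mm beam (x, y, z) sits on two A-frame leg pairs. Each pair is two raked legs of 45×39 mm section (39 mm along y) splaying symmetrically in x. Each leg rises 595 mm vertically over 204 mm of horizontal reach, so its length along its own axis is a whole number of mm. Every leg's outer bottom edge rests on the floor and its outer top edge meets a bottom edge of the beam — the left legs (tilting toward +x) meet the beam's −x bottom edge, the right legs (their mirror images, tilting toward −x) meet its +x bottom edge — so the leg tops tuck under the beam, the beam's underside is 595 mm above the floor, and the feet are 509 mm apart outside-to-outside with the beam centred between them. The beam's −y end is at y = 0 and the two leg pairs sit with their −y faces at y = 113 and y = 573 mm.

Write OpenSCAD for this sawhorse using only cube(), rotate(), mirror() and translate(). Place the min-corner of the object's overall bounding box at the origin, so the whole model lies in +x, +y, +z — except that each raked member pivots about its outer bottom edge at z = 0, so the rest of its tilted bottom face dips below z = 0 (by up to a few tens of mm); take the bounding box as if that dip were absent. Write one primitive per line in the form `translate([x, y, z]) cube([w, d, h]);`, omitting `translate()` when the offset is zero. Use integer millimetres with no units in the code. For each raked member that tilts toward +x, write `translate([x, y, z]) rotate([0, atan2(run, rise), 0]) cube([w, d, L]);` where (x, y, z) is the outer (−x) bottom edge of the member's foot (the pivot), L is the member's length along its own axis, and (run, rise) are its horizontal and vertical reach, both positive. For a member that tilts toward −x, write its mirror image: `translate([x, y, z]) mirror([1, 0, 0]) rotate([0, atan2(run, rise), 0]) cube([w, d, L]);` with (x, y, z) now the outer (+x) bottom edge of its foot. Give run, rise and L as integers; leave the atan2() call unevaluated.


translate([204, 0, 595]) cube([101, 725, 73]);
translate([0, 113, 0]) rotate([0, atan2(204, 595), 0]) cube([45, 39, 629]);
translate([509, 113, 0]) mirror([1, 0, 0]) rotate([0, atan2(204, 595), 0]) cube([45, 39, 629]);
translate([0, 573, 0]) rotate([0, atan2(204, 595), 0]) cube([45, 39, 629]);
translate([509, 573, 0]) mirror([1, 0, 0]) rotate([0, atan2(204, 595), 0]) cube([45, 39, 629]);


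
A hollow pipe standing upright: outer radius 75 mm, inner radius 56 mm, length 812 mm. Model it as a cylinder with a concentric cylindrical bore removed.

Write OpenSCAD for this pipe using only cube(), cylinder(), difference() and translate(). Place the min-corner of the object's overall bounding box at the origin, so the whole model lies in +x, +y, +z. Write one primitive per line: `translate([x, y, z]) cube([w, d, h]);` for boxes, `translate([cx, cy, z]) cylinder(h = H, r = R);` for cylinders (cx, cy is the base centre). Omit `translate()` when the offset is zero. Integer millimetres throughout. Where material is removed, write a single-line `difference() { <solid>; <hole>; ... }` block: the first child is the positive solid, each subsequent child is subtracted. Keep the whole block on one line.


difference() { translate([75, 75, 0]) cylinder(h = 812, r = 75); translate([75, 75, 0]) cylinder(h = 812, r = 56); }


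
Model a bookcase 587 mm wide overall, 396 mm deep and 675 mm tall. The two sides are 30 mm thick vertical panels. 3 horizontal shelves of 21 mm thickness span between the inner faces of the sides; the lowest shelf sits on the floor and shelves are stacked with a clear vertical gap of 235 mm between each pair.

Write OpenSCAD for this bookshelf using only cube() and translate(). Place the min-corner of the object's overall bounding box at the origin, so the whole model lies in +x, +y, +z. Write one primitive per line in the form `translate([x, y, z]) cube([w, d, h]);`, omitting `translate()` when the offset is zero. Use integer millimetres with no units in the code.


cube([30, 396, 675]);
translate([557, 0, 0]) cube([30, 396, 675]);
translate([30, 0, 0]) cube([527, 396, 21]);
translate([30, 0, 256]) cube([527, 396, 21]);
translate([30, 0, 512]) cube([527, 396, 21]);
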